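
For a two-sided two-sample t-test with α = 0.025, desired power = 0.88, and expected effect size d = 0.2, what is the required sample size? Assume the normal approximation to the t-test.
n = 584 per group

Sample size formula (two-sample t-test, normal approximation):
n = 2 · ((z_{α/2} + z_β) / d)²

z_{α/2} = 2.241 (for α = 0.025, two-sided)
z_β = 1.175 (for power = 0.88)
d = 0.2

n = 2 · ((2.241 + 1.175) / 0.2)²
n = 2 · (17.080)²
n ≈ 583.45
Round up to the next whole number: n = 584 per group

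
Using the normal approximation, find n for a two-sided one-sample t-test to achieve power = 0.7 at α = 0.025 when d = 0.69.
n = 17

Sample size formula (one-sample t-test, normal approximation):
n = ((z_{α/2} + z_β) / d)²

z_{α/2} = 2.241 (for α = 0.025, two-sided)
z_β = 0.524 (for power = 0.7)
d = 0.69

n = ((2.241 + 0.524) / 0.69)²
n = (4.007)²
n ≈ 16.06
Round up to the next whole number: n = 17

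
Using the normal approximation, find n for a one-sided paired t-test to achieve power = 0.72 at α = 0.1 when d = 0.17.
n = 121 pairs

Sample size formula (paired t-test, normal approximation):
n = ((z_α + z_β) / d)²

z_α = 1.282 (for α = 0.1, one-sided)
z_β = 0.583 (for power = 0.72)
d = 0.17

n = ((1.282 + 0.583) / 0.17)²
n = (10.971)²
n ≈ 120.36
Round up to the next whole number: n = 121 pairs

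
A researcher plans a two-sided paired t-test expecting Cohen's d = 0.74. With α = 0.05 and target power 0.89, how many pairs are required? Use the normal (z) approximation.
n = 19 pairs

Sample size formula (paired t-test, normal approximation):
n = ((z_{α/2} + z_β) / d)²

z_{α/2} = 1.960 (for α = 0.05, two-sided)
z_β = 1.227 (for power = 0.89)
d = 0.74

n = ((1.960 + 1.227) / 0.74)²
n = (4.307)²
n ≈ 18.55
Round up to the next whole number: n = 19 pairs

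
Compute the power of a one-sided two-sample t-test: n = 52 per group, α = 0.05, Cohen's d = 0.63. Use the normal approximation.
Power ≈ 0.94

Power calculation (two-sample t-test, normal approximation):
z_β = d · √(n/2) - z_α
z_β = 0.63 · √(52/2) - 1.645
z_β = 0.63 · 5.099 - 1.645
z_β = 1.568

Power = Φ(z_β) = Φ(1.568) ≈ 0.942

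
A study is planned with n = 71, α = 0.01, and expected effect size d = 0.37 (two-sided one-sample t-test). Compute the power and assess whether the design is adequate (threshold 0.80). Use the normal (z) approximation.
Power ≈ 0.71; the study is underpowered (power < 0.80)

Power calculation (one-sample t-test, normal approximation):
z_β = d · √n - z_{α/2}
z_β = 0.37 · √71 - 2.576
z_β = 0.37 · 8.426 - 2.576
z_β = 0.542

Power = Φ(z_β) = Φ(0.542) ≈ 0.706

Effect size d = 0.37 is small by Cohen's convention (0.2/0.5/0.8).

Threshold: power ≥ 0.80 is conventionally adequate.
Power ≈ 0.71 → the study is underpowered (power < 0.80).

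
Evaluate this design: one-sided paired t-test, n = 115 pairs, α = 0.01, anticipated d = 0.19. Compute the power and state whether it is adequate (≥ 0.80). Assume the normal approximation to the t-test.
Power ≈ 0.39; the study is underpowered (power < 0.80)

Power calculation (paired t-test, normal approximation):
z_β = d · √n - z_α
z_β = 0.19 · √115 - 2.326
z_β = 0.19 · 10.724 - 2.326
z_β = -0.289

Power = Φ(z_β) = Φ(-0.289) ≈ 0.386

Effect size d = 0.19 is very small by Cohen's convention (0.2/0.5/0.8).

Threshold: power ≥ 0.80 is conventionally adequate.
Power ≈ 0.39 → the study is underpowered (power < 0.80).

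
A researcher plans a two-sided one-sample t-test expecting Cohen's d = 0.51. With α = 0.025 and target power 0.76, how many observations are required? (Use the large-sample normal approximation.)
n = 34

Sample size formula (one-sample t-test, normal approximation):
n = ((z_{α/2} + z_β) / d)²

z_{α/2} = 2.241 (for α = 0.025, two-sided)
z_β = 0.706 (for power = 0.76)
d = 0.51

n = ((2.241 + 0.706) / 0.51)²
n = (5.778)²
n ≈ 33.39
Round up to the next whole number: n = 34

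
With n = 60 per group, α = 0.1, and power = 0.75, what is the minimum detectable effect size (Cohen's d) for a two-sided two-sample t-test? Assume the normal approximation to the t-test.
d ≈ 0.42

Minimum detectable effect (two-sample t-test, normal approximation):
d = (z_{α/2} + z_β) / √(n/2)
d = (1.645 + 0.674) / √(60/2)
d = 2.319 / 5.477
d ≈ 0.42

By Cohen's convention (0.2 small / 0.5 medium / 0.8 large): small effect.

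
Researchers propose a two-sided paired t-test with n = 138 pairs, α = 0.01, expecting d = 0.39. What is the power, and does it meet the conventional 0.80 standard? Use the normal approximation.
Power ≈ 0.98; the study is adequately powered (power ≥ 0.80)

Power calculation (paired t-test, normal approximation):
z_β = d · √n - z_{α/2}
z_β = 0.39 · √138 - 2.576
z_β = 0.39 · 11.747 - 2.576
z_β = 2.006

Power = Φ(z_β) = Φ(2.006) ≈ 0.978

Effect size d = 0.39 is small by Cohen's convention (0.2/0.5/0.8).

Threshold: power ≥ 0.80 is conventionally adequate.
Power ≈ 0.98 → the study is adequately powered (power ≥ 0.80).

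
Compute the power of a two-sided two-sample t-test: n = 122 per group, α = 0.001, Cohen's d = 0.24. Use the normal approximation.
Power ≈ 0.08

Power calculation (two-sample t-test, normal approximation):
z_β = d · √(n/2) - z_{α/2}
z_β = 0.24 · √(122/2) - 3.291
z_β = 0.24 · 7.810 - 3.291
z_β = -1.416

Power = Φ(z_β) = Φ(-1.416) ≈ 0.078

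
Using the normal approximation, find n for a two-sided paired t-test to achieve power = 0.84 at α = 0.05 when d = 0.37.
n = 64 pairs

Sample size formula (paired t-test, normal approximation):
n = ((z_{α/2} + z_β) / d)²

z_{α/2} = 1.960 (for α = 0.05, two-sided)
z_β = 0.994 (for power = 0.84)
d = 0.37

n = ((1.960 + 0.994) / 0.37)²
n = (7.984)²
n ≈ 63.74
Round up to the next whole number: n = 64 pairs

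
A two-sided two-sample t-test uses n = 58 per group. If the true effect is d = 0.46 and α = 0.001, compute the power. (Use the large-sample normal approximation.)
Power ≈ 0.21

Power calculation (two-sample t-test, normal approximation):
z_β = d · √(n/2) - z_{α/2}
z_β = 0.46 · √(58/2) - 3.291
z_β = 0.46 · 5.385 - 3.291
z_β = -0.813

Power = Φ(z_β) = Φ(-0.813) ≈ 0.208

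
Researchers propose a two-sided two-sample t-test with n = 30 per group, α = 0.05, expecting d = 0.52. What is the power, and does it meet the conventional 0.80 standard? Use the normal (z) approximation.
Power ≈ 0.52; the study is underpowered (power < 0.80)

Power calculation (two-sample t-test, normal approximation):
z_β = d · √(n/2) - z_{α/2}
z_β = 0.52 · √(30/2) - 1.960
z_β = 0.52 · 3.873 - 1.960
z_β = 0.054

Power = Φ(z_β) = Φ(0.054) ≈ 0.522

Effect size d = 0.52 is medium by Cohen's convention (0.2/0.5/0.8).

Threshold: power ≥ 0.80 is conventionally adequate.
Power ≈ 0.52 → the study is underpowered (power < 0.80).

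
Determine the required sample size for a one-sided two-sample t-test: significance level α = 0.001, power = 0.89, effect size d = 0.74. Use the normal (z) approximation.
n = 69 per group

Sample size formula (two-sample t-test, normal approximation):
n = 2 · ((z_α + z_β) / d)²

z_α = 3.090 (for α = 0.001, one-sided)
z_β = 1.227 (for power = 0.89)
d = 0.74

n = 2 · ((3.090 + 1.227) / 0.74)²
n = 2 · (5.834)²
n ≈ 68.07
Round up to the next whole number: n = 69 per group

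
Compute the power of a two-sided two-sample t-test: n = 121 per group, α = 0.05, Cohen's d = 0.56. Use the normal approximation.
Power ≈ 0.99

Power calculation (two-sample t-test, normal approximation):
z_β = d · √(n/2) - z_{α/2}
z_β = 0.56 · √(121/2) - 1.960
z_β = 0.56 · 7.778 - 1.960
z_β = 2.396

Power = Φ(z_β) = Φ(2.396) ≈ 0.992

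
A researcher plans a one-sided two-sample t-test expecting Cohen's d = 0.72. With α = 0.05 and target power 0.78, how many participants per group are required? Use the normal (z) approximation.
n = 23 per group

Sample size formula (two-sample t-test, normal approximation):
n = 2 · ((z_α + z_β) / d)²

z_α = 1.645 (for α = 0.05, one-sided)
z_β = 0.772 (for power = 0.78)
d = 0.72

n = 2 · ((1.645 + 0.772) / 0.72)²
n = 2 · (3.357)²
n ≈ 22.54
Round up to the next whole number: n = 23 per group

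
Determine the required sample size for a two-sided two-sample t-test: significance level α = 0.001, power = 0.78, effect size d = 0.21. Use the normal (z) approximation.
n = 749 per group

Sample size formula (two-sample t-test, normal approximation):
n = 2 · ((z_{α/2} + z_β) / d)²

z_{α/2} = 3.291 (for α = 0.001, two-sided)
z_β = 0.772 (for power = 0.78)
d = 0.21

n = 2 · ((3.291 + 0.772) / 0.21)²
n = 2 · (19.348)²
n ≈ 748.69
Round up to the next whole number: n = 749 per group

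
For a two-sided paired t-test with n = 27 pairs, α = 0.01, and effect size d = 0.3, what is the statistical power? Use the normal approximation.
Power ≈ 0.15

Power calculation (paired t-test, normal approximation):
z_β = d · √n - z_{α/2}
z_β = 0.3 · √27 - 2.576
z_β = 0.3 · 5.196 - 2.576
z_β = -1.017

Power = Φ(z_β) = Φ(-1.017) ≈ 0.155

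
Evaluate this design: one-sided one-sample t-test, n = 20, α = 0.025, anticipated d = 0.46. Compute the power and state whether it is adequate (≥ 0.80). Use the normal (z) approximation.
Power ≈ 0.54; the study is underpowered (power < 0.80)

Power calculation (one-sample t-test, normal approximation):
z_β = d · √n - z_α
z_β = 0.46 · √20 - 1.960
z_β = 0.46 · 4.472 - 1.960
z_β = 0.097

Power = Φ(z_β) = Φ(0.097) ≈ 0.539

Effect size d = 0.46 is small by Cohen's convention (0.2/0.5/0.8).

Threshold: power ≥ 0.80 is conventionally adequate.
Power ≈ 0.54 → the study is underpowered (power < 0.80).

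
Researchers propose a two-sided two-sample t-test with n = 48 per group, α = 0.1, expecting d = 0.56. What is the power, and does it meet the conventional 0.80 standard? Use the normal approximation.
Power ≈ 0.86; the study is adequately powered (power ≥ 0.80)

Power calculation (two-sample t-test, normal approximation):
z_β = d · √(n/2) - z_{α/2}
z_β = 0.56 · √(48/2) - 1.645
z_β = 0.56 · 4.899 - 1.645
z_β = 1.099

Power = Φ(z_β) = Φ(1.099) ≈ 0.864

Effect size d = 0.56 is medium by Cohen's convention (0.2/0.5/0.8).

Threshold: power ≥ 0.80 is conventionally adequate.
Power ≈ 0.86 → the study is adequately powered (power ≥ 0.80).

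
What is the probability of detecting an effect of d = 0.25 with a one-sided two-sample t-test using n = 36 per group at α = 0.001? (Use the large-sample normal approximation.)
Power ≈ 0.02

Power calculation (two-sample t-test, normal approximation):
z_β = d · √(n/2) - z_α
z_β = 0.25 · √(36/2) - 3.090
z_β = 0.25 · 4.243 - 3.090
z_β = -2.030

Power = Φ(z_β) = Φ(-2.030) ≈ 0.021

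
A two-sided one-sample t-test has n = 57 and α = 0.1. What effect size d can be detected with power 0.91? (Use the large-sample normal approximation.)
d ≈ 0.40

Minimum detectable effect (one-sample t-test, normal approximation):
d = (z_{α/2} + z_β) / √n
d = (1.645 + 1.341) / √57
d = 2.986 / 7.550
d ≈ 0.40

By Cohen's convention (0.2 small / 0.5 medium / 0.8 large): small effect.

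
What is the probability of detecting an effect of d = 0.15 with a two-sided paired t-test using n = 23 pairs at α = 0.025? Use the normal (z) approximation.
Power ≈ 0.06

Power calculation (paired t-test, normal approximation):
z_β = d · √n - z_{α/2}
z_β = 0.15 · √23 - 2.241
z_β = 0.15 · 4.796 - 2.241
z_β = -1.522

Power = Φ(z_β) = Φ(-1.522) ≈ 0.064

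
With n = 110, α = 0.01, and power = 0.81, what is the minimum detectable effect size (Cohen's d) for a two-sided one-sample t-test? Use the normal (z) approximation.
d ≈ 0.33

Minimum detectable effect (one-sample t-test, normal approximation):
d = (z_{α/2} + z_β) / √n
d = (2.576 + 0.878) / √110
d = 3.454 / 10.488
d ≈ 0.33

By Cohen's convention (0.2 small / 0.5 medium / 0.8 large): small effect.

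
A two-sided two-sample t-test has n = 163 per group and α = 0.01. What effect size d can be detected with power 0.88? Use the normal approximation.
d ≈ 0.42

Minimum detectable effect (two-sample t-test, normal approximation):
d = (z_{α/2} + z_β) / √(n/2)
d = (2.576 + 1.175) / √(163/2)
d = 3.751 / 9.028
d ≈ 0.42

By Cohen's convention (0.2 small / 0.5 medium / 0.8 large): small effect.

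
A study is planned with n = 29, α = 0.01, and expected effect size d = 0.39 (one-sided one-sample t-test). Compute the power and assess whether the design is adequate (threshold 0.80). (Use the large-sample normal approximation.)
Power ≈ 0.41; the study is underpowered (power < 0.80)

Power calculation (one-sample t-test, normal approximation):
z_β = d · √n - z_α
z_β = 0.39 · √29 - 2.326
z_β = 0.39 · 5.385 - 2.326
z_β = -0.226

Power = Φ(z_β) = Φ(-0.226) ≈ 0.411

Effect size d = 0.39 is small by Cohen's convention (0.2/0.5/0.8).

Threshold: power ≥ 0.80 is conventionally adequate.
Power ≈ 0.41 → the study is underpowered (power < 0.80).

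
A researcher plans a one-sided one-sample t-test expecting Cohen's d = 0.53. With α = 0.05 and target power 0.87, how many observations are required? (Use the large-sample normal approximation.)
n = 28

Sample size formula (one-sample t-test, normal approximation):
n = ((z_α + z_β) / d)²

z_α = 1.645 (for α = 0.05, one-sided)
z_β = 1.126 (for power = 0.87)
d = 0.53

n = ((1.645 + 1.126) / 0.53)²
n = (5.228)²
n ≈ 27.33
Round up to the next whole number: n = 28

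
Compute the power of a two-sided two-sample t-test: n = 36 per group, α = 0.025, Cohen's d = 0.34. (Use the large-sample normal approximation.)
Power ≈ 0.21

Power calculation (two-sample t-test, normal approximation):
z_β = d · √(n/2) - z_{α/2}
z_β = 0.34 · √(36/2) - 2.241
z_β = 0.34 · 4.243 - 2.241
z_β = -0.799

Power = Φ(z_β) = Φ(-0.799) ≈ 0.212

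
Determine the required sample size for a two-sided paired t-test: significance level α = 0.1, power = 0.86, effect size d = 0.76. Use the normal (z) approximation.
n = 13 pairs

Sample size formula (paired t-test, normal approximation):
n = ((z_{α/2} + z_β) / d)²

z_{α/2} = 1.645 (for α = 0.1, two-sided)
z_β = 1.080 (for power = 0.86)
d = 0.76

n = ((1.645 + 1.080) / 0.76)²
n = (3.586)²
n ≈ 12.86
Round up to the next whole number: n = 13 pairs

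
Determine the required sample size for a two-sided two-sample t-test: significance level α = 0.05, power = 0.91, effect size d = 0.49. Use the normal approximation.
n = 91 per group

Sample size formula (two-sample t-test, normal approximation):
n = 2 · ((z_{α/2} + z_β) / d)²

z_{α/2} = 1.960 (for α = 0.05, two-sided)
z_β = 1.341 (for power = 0.91)
d = 0.49

n = 2 · ((1.960 + 1.341) / 0.49)²
n = 2 · (6.737)²
n ≈ 90.77
Round up to the next whole number: n = 91 per group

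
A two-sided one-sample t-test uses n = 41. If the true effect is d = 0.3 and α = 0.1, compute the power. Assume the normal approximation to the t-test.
Power ≈ 0.61

Power calculation (one-sample t-test, normal approximation):
z_β = d · √n - z_{α/2}
z_β = 0.3 · √41 - 1.645
z_β = 0.3 · 6.403 - 1.645
z_β = 0.276

Power = Φ(z_β) = Φ(0.276) ≈ 0.609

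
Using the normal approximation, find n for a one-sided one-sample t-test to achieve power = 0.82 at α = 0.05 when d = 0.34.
n = 57

Sample size formula (one-sample t-test, normal approximation):
n = ((z_α + z_β) / d)²

z_α = 1.645 (for α = 0.05, one-sided)
z_β = 0.915 (for power = 0.82)
d = 0.34

n = ((1.645 + 0.915) / 0.34)²
n = (7.529)²
n ≈ 56.69
Round up to the next whole number: n = 57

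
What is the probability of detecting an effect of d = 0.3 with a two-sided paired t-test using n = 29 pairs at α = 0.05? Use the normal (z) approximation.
Power ≈ 0.37

Power calculation (paired t-test, normal approximation):
z_β = d · √n - z_{α/2}
z_β = 0.3 · √29 - 1.960
z_β = 0.3 · 5.385 - 1.960
z_β = -0.344

Power = Φ(z_β) = Φ(-0.344) ≈ 0.365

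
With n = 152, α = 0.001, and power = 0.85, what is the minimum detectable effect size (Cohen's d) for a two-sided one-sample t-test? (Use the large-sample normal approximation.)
d ≈ 0.35

Minimum detectable effect (one-sample t-test, normal approximation):
d = (z_{α/2} + z_β) / √n
d = (3.291 + 1.036) / √152
d = 4.327 / 12.329
d ≈ 0.35

By Cohen's convention (0.2 small / 0.5 medium / 0.8 large): small effect.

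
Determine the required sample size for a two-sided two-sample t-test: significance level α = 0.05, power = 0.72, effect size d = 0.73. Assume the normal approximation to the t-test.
n = 25 per group

Sample size formula (two-sample t-test, normal approximation):
n = 2 · ((z_{α/2} + z_β) / d)²

z_{α/2} = 1.960 (for α = 0.05, two-sided)
z_β = 0.583 (for power = 0.72)
d = 0.73

n = 2 · ((1.960 + 0.583) / 0.73)²
n = 2 · (3.484)²
n ≈ 24.28
Round up to the next whole number: n = 25 per group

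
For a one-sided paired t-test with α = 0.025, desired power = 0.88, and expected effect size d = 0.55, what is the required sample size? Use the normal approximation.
n = 33 pairs

Sample size formula (paired t-test, normal approximation):
n = ((z_α + z_β) / d)²

z_α = 1.960 (for α = 0.025, one-sided)
z_β = 1.175 (for power = 0.88)
d = 0.55

n = ((1.960 + 1.175) / 0.55)²
n = (5.700)²
n ≈ 32.49
Round up to the next whole number: n = 33 pairs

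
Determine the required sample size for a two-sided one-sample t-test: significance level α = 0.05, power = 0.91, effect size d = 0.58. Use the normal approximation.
n = 33

Sample size formula (one-sample t-test, normal approximation):
n = ((z_{α/2} + z_β) / d)²

z_{α/2} = 1.960 (for α = 0.05, two-sided)
z_β = 1.341 (for power = 0.91)
d = 0.58

n = ((1.960 + 1.341) / 0.58)²
n = (5.691)²
n ≈ 32.39
Round up to the next whole number: n = 33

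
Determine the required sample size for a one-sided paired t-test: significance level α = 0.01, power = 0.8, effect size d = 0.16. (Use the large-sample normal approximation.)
n = 393 pairs

Sample size formula (paired t-test, normal approximation):
n = ((z_α + z_β) / d)²

z_α = 2.326 (for α = 0.01, one-sided)
z_β = 0.842 (for power = 0.8)
d = 0.16

n = ((2.326 + 0.842) / 0.16)²
n = (19.800)²
n ≈ 392.04
Round up to the next whole number: n = 393 pairs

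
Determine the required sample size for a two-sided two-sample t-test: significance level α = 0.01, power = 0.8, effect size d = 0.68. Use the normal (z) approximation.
n = 51 per group

Sample size formula (two-sample t-test, normal approximation):
n = 2 · ((z_{α/2} + z_β) / d)²

z_{α/2} = 2.576 (for α = 0.01, two-sided)
z_β = 0.842 (for power = 0.8)
d = 0.68

n = 2 · ((2.576 + 0.842) / 0.68)²
n = 2 · (5.026)²
n ≈ 50.52
Round up to the next whole number: n = 51 per group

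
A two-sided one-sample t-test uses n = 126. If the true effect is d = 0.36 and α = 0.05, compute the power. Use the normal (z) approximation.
Power ≈ 0.98

Power calculation (one-sample t-test, normal approximation):
z_β = d · √n - z_{α/2}
z_β = 0.36 · √126 - 1.960
z_β = 0.36 · 11.225 - 1.960
z_β = 2.081

Power = Φ(z_β) = Φ(2.081) ≈ 0.981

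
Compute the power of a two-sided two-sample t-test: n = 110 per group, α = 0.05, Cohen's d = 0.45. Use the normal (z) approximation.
Power ≈ 0.92

Power calculation (two-sample t-test, normal approximation):
z_β = d · √(n/2) - z_{α/2}
z_β = 0.45 · √(110/2) - 1.960
z_β = 0.45 · 7.416 - 1.960
z_β = 1.377

Power = Φ(z_β) = Φ(1.377) ≈ 0.916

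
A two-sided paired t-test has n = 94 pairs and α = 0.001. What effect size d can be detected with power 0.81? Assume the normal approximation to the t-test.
d ≈ 0.43

Minimum detectable effect (paired t-test, normal approximation):
d = (z_{α/2} + z_β) / √n
d = (3.291 + 0.878) / √94
d = 4.168 / 9.695
d ≈ 0.43

By Cohen's convention (0.2 small / 0.5 medium / 0.8 large): small effect.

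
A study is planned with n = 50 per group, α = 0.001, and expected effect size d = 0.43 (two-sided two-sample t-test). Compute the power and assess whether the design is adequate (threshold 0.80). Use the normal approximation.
Power ≈ 0.13; the study is underpowered (power < 0.80)

Power calculation (two-sample t-test, normal approximation):
z_β = d · √(n/2) - z_{α/2}
z_β = 0.43 · √(50/2) - 3.291
z_β = 0.43 · 5.000 - 3.291
z_β = -1.141

Power = Φ(z_β) = Φ(-1.141) ≈ 0.127

Effect size d = 0.43 is small by Cohen's convention (0.2/0.5/0.8).

Threshold: power ≥ 0.80 is conventionally adequate.
Power ≈ 0.13 → the study is underpowered (power < 0.80).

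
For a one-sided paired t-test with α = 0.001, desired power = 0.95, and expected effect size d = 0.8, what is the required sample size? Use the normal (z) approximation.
n = 36 pairs

Sample size formula (paired t-test, normal approximation):
n = ((z_α + z_β) / d)²

z_α = 3.090 (for α = 0.001, one-sided)
z_β = 1.645 (for power = 0.95)
d = 0.8

n = ((3.090 + 1.645) / 0.8)²
n = (5.919)²
n ≈ 35.03
Round up to the next whole number: n = 36 pairs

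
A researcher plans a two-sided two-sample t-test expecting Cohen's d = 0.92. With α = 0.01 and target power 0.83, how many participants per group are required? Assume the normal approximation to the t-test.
n = 30 per group

Sample size formula (two-sample t-test, normal approximation):
n = 2 · ((z_{α/2} + z_β) / d)²

z_{α/2} = 2.576 (for α = 0.01, two-sided)
z_β = 0.954 (for power = 0.83)
d = 0.92

n = 2 · ((2.576 + 0.954) / 0.92)²
n = 2 · (3.837)²
n ≈ 29.45
Round up to the next whole number: n = 30 per group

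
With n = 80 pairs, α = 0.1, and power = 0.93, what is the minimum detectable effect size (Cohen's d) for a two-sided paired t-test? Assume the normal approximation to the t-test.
d ≈ 0.35

Minimum detectable effect (paired t-test, normal approximation):
d = (z_{α/2} + z_β) / √n
d = (1.645 + 1.476) / √80
d = 3.121 / 8.944
d ≈ 0.35

By Cohen's convention (0.2 small / 0.5 medium / 0.8 large): small effect.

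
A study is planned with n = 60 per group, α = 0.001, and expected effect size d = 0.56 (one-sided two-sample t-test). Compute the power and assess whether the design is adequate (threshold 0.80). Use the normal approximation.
Power ≈ 0.49; the study is underpowered (power < 0.80)

Power calculation (two-sample t-test, normal approximation):
z_β = d · √(n/2) - z_α
z_β = 0.56 · √(60/2) - 3.090
z_β = 0.56 · 5.477 - 3.090
z_β = -0.023

Power = Φ(z_β) = Φ(-0.023) ≈ 0.491

Effect size d = 0.56 is medium by Cohen's convention (0.2/0.5/0.8).

Threshold: power ≥ 0.80 is conventionally adequate.
Power ≈ 0.49 → the study is underpowered (power < 0.80).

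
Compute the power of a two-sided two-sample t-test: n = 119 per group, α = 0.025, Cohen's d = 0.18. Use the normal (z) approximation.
Power ≈ 0.20

Power calculation (two-sample t-test, normal approximation):
z_β = d · √(n/2) - z_{α/2}
z_β = 0.18 · √(119/2) - 2.241
z_β = 0.18 · 7.714 - 2.241
z_β = -0.853

Power = Φ(z_β) = Φ(-0.853) ≈ 0.197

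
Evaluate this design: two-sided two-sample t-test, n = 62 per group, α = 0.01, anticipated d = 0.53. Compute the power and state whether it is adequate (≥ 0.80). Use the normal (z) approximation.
Power ≈ 0.65; the study is underpowered (power < 0.80)

Power calculation (two-sample t-test, normal approximation):
z_β = d · √(n/2) - z_{α/2}
z_β = 0.53 · √(62/2) - 2.576
z_β = 0.53 · 5.568 - 2.576
z_β = 0.375

Power = Φ(z_β) = Φ(0.375) ≈ 0.646

Effect size d = 0.53 is medium by Cohen's convention (0.2/0.5/0.8).

Threshold: power ≥ 0.80 is conventionally adequate.
Power ≈ 0.65 → the study is underpowered (power < 0.80).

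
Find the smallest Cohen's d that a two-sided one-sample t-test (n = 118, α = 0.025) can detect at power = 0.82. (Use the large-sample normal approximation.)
d ≈ 0.29

Minimum detectable effect (one-sample t-test, normal approximation):
d = (z_{α/2} + z_β) / √n
d = (2.241 + 0.915) / √118
d = 3.157 / 10.863
d ≈ 0.29

By Cohen's convention (0.2 small / 0.5 medium / 0.8 large): small effect.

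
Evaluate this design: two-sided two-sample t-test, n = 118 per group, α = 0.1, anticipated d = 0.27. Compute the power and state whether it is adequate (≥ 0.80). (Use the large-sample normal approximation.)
Power ≈ 0.67; the study is underpowered (power < 0.80)

Power calculation (two-sample t-test, normal approximation):
z_β = d · √(n/2) - z_{α/2}
z_β = 0.27 · √(118/2) - 1.645
z_β = 0.27 · 7.681 - 1.645
z_β = 0.429

Power = Φ(z_β) = Φ(0.429) ≈ 0.666

Effect size d = 0.27 is small by Cohen's convention (0.2/0.5/0.8).

Threshold: power ≥ 0.80 is conventionally adequate.
Power ≈ 0.67 → the study is underpowered (power < 0.80).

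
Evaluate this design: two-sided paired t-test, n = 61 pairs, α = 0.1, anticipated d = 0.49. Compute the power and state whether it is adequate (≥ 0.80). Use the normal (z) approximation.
Power ≈ 0.99; the study is adequately powered (power ≥ 0.80)

Power calculation (paired t-test, normal approximation):
z_β = d · √n - z_{α/2}
z_β = 0.49 · √61 - 1.645
z_β = 0.49 · 7.810 - 1.645
z_β = 2.182

Power = Φ(z_β) = Φ(2.182) ≈ 0.985

Effect size d = 0.49 is small by Cohen's convention (0.2/0.5/0.8).

Threshold: power ≥ 0.80 is conventionally adequate.
Power ≈ 0.99 → the study is adequately powered (power ≥ 0.80).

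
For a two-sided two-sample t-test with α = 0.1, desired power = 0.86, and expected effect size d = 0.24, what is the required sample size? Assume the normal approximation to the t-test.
n = 258 per group

Sample size formula (two-sample t-test, normal approximation):
n = 2 · ((z_{α/2} + z_β) / d)²

z_{α/2} = 1.645 (for α = 0.1, two-sided)
z_β = 1.080 (for power = 0.86)
d = 0.24

n = 2 · ((1.645 + 1.080) / 0.24)²
n = 2 · (11.354)²
n ≈ 257.83
Round up to the next whole number: n = 258 per group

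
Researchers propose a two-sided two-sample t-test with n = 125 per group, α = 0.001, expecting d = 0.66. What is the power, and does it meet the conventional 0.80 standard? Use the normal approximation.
Power ≈ 0.97; the study is adequately powered (power ≥ 0.80)

Power calculation (two-sample t-test, normal approximation):
z_β = d · √(n/2) - z_{α/2}
z_β = 0.66 · √(125/2) - 3.291
z_β = 0.66 · 7.906 - 3.291
z_β = 1.927

Power = Φ(z_β) = Φ(1.927) ≈ 0.973

Effect size d = 0.66 is medium by Cohen's convention (0.2/0.5/0.8).

Threshold: power ≥ 0.80 is conventionally adequate.
Power ≈ 0.97 → the study is adequately powered (power ≥ 0.80).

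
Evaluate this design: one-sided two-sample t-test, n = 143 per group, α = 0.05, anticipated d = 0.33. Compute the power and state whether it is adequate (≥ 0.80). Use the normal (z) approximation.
Power ≈ 0.87; the study is adequately powered (power ≥ 0.80)

Power calculation (two-sample t-test, normal approximation):
z_β = d · √(n/2) - z_α
z_β = 0.33 · √(143/2) - 1.645
z_β = 0.33 · 8.456 - 1.645
z_β = 1.146

Power = Φ(z_β) = Φ(1.146) ≈ 0.874

Effect size d = 0.33 is small by Cohen's convention (0.2/0.5/0.8).

Threshold: power ≥ 0.80 is conventionally adequate.
Power ≈ 0.87 → the study is adequately powered (power ≥ 0.80).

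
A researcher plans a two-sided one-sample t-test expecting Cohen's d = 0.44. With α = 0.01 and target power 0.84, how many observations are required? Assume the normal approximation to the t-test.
n = 66

Sample size formula (one-sample t-test, normal approximation):
n = ((z_{α/2} + z_β) / d)²

z_{α/2} = 2.576 (for α = 0.01, two-sided)
z_β = 0.994 (for power = 0.84)
d = 0.44

n = ((2.576 + 0.994) / 0.44)²
n = (8.114)²
n ≈ 65.84
Round up to the next whole number: n = 66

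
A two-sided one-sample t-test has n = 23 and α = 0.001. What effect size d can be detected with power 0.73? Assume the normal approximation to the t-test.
d ≈ 0.81

Minimum detectable effect (one-sample t-test, normal approximation):
d = (z_{α/2} + z_β) / √n
d = (3.291 + 0.613) / √23
d = 3.903 / 4.796
d ≈ 0.81

By Cohen's convention (0.2 small / 0.5 medium / 0.8 large): large effect.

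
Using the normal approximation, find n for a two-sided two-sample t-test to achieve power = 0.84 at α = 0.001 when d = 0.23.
n = 695 per group

Sample size formula (two-sample t-test, normal approximation):
n = 2 · ((z_{α/2} + z_β) / d)²

z_{α/2} = 3.291 (for α = 0.001, two-sided)
z_β = 0.994 (for power = 0.84)
d = 0.23

n = 2 · ((3.291 + 0.994) / 0.23)²
n = 2 · (18.630)²
n ≈ 694.15
Round up to the next whole number: n = 695 per group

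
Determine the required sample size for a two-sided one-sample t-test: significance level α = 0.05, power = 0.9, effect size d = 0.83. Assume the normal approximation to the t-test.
n = 16

Sample size formula (one-sample t-test, normal approximation):
n = ((z_{α/2} + z_β) / d)²

z_{α/2} = 1.960 (for α = 0.05, two-sided)
z_β = 1.282 (for power = 0.9)
d = 0.83

n = ((1.960 + 1.282) / 0.83)²
n = (3.906)²
n ≈ 15.26
Round up to the next whole number: n = 16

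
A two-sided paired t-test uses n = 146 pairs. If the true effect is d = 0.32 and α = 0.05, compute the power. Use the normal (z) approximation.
Power ≈ 0.97

Power calculation (paired t-test, normal approximation):
z_β = d · √n - z_{α/2}
z_β = 0.32 · √146 - 1.960
z_β = 0.32 · 12.083 - 1.960
z_β = 1.907

Power = Φ(z_β) = Φ(1.907) ≈ 0.972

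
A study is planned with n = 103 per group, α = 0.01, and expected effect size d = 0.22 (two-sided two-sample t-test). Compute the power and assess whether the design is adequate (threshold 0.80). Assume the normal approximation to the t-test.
Power ≈ 0.16; the study is underpowered (power < 0.80)

Power calculation (two-sample t-test, normal approximation):
z_β = d · √(n/2) - z_{α/2}
z_β = 0.22 · √(103/2) - 2.576
z_β = 0.22 · 7.176 - 2.576
z_β = -0.997

Power = Φ(z_β) = Φ(-0.997) ≈ 0.159

Effect size d = 0.22 is small by Cohen's convention (0.2/0.5/0.8).

Threshold: power ≥ 0.80 is conventionally adequate.
Power ≈ 0.16 → the study is underpowered (power < 0.80).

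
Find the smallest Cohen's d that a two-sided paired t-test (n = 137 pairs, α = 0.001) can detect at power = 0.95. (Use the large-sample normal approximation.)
d ≈ 0.42

Minimum detectable effect (paired t-test, normal approximation):
d = (z_{α/2} + z_β) / √n
d = (3.291 + 1.645) / √137
d = 4.935 / 11.705
d ≈ 0.42

By Cohen's convention (0.2 small / 0.5 medium / 0.8 large): small effect.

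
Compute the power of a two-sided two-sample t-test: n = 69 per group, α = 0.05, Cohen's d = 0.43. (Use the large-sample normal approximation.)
Power ≈ 0.71

Power calculation (two-sample t-test, normal approximation):
z_β = d · √(n/2) - z_{α/2}
z_β = 0.43 · √(69/2) - 1.960
z_β = 0.43 · 5.874 - 1.960
z_β = 0.566

Power = Φ(z_β) = Φ(0.566) ≈ 0.714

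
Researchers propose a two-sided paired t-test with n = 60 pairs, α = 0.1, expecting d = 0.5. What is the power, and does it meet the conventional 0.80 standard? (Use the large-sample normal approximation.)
Power ≈ 0.99; the study is adequately powered (power ≥ 0.80)

Power calculation (paired t-test, normal approximation):
z_β = d · √n - z_{α/2}
z_β = 0.5 · √60 - 1.645
z_β = 0.5 · 7.746 - 1.645
z_β = 2.228

Power = Φ(z_β) = Φ(2.228) ≈ 0.987

Effect size d = 0.5 is medium by Cohen's convention (0.2/0.5/0.8).

Threshold: power ≥ 0.80 is conventionally adequate.
Power ≈ 0.99 → the study is adequately powered (power ≥ 0.80).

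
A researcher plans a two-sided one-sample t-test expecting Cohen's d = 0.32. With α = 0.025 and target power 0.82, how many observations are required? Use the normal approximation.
n = 98

Sample size formula (one-sample t-test, normal approximation):
n = ((z_{α/2} + z_β) / d)²

z_{α/2} = 2.241 (for α = 0.025, two-sided)
z_β = 0.915 (for power = 0.82)
d = 0.32

n = ((2.241 + 0.915) / 0.32)²
n = (9.863)²
n ≈ 97.28
Round up to the next whole number: n = 98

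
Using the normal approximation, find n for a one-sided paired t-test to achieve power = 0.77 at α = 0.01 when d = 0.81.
n = 15 pairs

Sample size formula (paired t-test, normal approximation):
n = ((z_α + z_β) / d)²

z_α = 2.326 (for α = 0.01, one-sided)
z_β = 0.739 (for power = 0.77)
d = 0.81

n = ((2.326 + 0.739) / 0.81)²
n = (3.784)²
n ≈ 14.32
Round up to the next whole number: n = 15 pairs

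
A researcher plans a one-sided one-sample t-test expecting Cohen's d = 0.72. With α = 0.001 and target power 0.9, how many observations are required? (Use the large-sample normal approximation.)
n = 37

Sample size formula (one-sample t-test, normal approximation):
n = ((z_α + z_β) / d)²

z_α = 3.090 (for α = 0.001, one-sided)
z_β = 1.282 (for power = 0.9)
d = 0.72

n = ((3.090 + 1.282) / 0.72)²
n = (6.072)²
n ≈ 36.87
Round up to the next whole number: n = 37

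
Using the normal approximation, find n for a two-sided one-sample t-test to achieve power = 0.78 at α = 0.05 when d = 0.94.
n = 9

Sample size formula (one-sample t-test, normal approximation):
n = ((z_{α/2} + z_β) / d)²

z_{α/2} = 1.960 (for α = 0.05, two-sided)
z_β = 0.772 (for power = 0.78)
d = 0.94

n = ((1.960 + 0.772) / 0.94)²
n = (2.906)²
n ≈ 8.44
Round up to the next whole number: n = 9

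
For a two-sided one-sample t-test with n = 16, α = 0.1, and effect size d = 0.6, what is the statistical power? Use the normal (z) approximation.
Power ≈ 0.77

Power calculation (one-sample t-test, normal approximation):
z_β = d · √n - z_{α/2}
z_β = 0.6 · √16 - 1.645
z_β = 0.6 · 4.000 - 1.645
z_β = 0.755

Power = Φ(z_β) = Φ(0.755) ≈ 0.775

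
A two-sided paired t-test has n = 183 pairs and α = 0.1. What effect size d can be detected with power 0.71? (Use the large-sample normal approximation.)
d ≈ 0.16

Minimum detectable effect (paired t-test, normal approximation):
d = (z_{α/2} + z_β) / √n
d = (1.645 + 0.553) / √183
d = 2.198 / 13.528
d ≈ 0.16

By Cohen's convention (0.2 small / 0.5 medium / 0.8 large): very small effect.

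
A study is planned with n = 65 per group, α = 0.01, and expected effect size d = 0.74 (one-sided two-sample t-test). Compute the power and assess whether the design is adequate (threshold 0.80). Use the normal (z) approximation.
Power ≈ 0.97; the study is adequately powered (power ≥ 0.80)

Power calculation (two-sample t-test, normal approximation):
z_β = d · √(n/2) - z_α
z_β = 0.74 · √(65/2) - 2.326
z_β = 0.74 · 5.701 - 2.326
z_β = 1.892

Power = Φ(z_β) = Φ(1.892) ≈ 0.971

Effect size d = 0.74 is medium by Cohen's convention (0.2/0.5/0.8).

Threshold: power ≥ 0.80 is conventionally adequate.
Power ≈ 0.97 → the study is adequately powered (power ≥ 0.80).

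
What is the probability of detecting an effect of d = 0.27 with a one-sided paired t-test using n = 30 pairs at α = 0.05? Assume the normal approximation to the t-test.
Power ≈ 0.43

Power calculation (paired t-test, normal approximation):
z_β = d · √n - z_α
z_β = 0.27 · √30 - 1.645
z_β = 0.27 · 5.477 - 1.645
z_β = -0.166

Power = Φ(z_β) = Φ(-0.166) ≈ 0.434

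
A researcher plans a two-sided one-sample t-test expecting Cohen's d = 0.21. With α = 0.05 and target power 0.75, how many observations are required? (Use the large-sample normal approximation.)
n = 158

Sample size formula (one-sample t-test, normal approximation):
n = ((z_{α/2} + z_β) / d)²

z_{α/2} = 1.960 (for α = 0.05, two-sided)
z_β = 0.674 (for power = 0.75)
d = 0.21

n = ((1.960 + 0.674) / 0.21)²
n = (12.543)²
n ≈ 157.33
Round up to the next whole number: n = 158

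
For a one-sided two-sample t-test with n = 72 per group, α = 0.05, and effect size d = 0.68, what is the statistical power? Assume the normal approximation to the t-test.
Power ≈ 0.99

Power calculation (two-sample t-test, normal approximation):
z_β = d · √(n/2) - z_α
z_β = 0.68 · √(72/2) - 1.645
z_β = 0.68 · 6.000 - 1.645
z_β = 2.435

Power = Φ(z_β) = Φ(2.435) ≈ 0.993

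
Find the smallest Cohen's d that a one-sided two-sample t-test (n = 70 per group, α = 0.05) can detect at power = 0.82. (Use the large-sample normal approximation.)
d ≈ 0.43

Minimum detectable effect (two-sample t-test, normal approximation):
d = (z_α + z_β) / √(n/2)
d = (1.645 + 0.915) / √(70/2)
d = 2.560 / 5.916
d ≈ 0.43

By Cohen's convention (0.2 small / 0.5 medium / 0.8 large): small effect.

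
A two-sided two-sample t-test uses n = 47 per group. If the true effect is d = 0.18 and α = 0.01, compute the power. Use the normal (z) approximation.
Power ≈ 0.04

Power calculation (two-sample t-test, normal approximation):
z_β = d · √(n/2) - z_{α/2}
z_β = 0.18 · √(47/2) - 2.576
z_β = 0.18 · 4.848 - 2.576
z_β = -1.703

Power = Φ(z_β) = Φ(-1.703) ≈ 0.044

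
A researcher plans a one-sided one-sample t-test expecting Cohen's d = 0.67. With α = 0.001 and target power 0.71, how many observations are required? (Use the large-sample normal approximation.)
n = 30

Sample size formula (one-sample t-test, normal approximation):
n = ((z_α + z_β) / d)²

z_α = 3.090 (for α = 0.001, one-sided)
z_β = 0.553 (for power = 0.71)
d = 0.67

n = ((3.090 + 0.553) / 0.67)²
n = (5.437)²
n ≈ 29.56
Round up to the next whole number: n = 30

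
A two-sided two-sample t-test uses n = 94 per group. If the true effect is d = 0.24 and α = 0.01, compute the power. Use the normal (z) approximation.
Power ≈ 0.18

Power calculation (two-sample t-test, normal approximation):
z_β = d · √(n/2) - z_{α/2}
z_β = 0.24 · √(94/2) - 2.576
z_β = 0.24 · 6.856 - 2.576
z_β = -0.930

Power = Φ(z_β) = Φ(-0.930) ≈ 0.176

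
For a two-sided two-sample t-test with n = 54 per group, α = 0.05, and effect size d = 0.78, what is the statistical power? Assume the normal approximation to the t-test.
Power ≈ 0.98

Power calculation (two-sample t-test, normal approximation):
z_β = d · √(n/2) - z_{α/2}
z_β = 0.78 · √(54/2) - 1.960
z_β = 0.78 · 5.196 - 1.960
z_β = 2.093

Power = Φ(z_β) = Φ(2.093) ≈ 0.982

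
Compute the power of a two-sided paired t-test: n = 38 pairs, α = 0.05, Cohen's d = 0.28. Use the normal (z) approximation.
Power ≈ 0.41

Power calculation (paired t-test, normal approximation):
z_β = d · √n - z_{α/2}
z_β = 0.28 · √38 - 1.960
z_β = 0.28 · 6.164 - 1.960
z_β = -0.234

Power = Φ(z_β) = Φ(-0.234) ≈ 0.408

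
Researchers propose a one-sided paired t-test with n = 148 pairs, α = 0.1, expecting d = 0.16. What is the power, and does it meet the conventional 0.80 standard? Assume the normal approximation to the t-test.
Power ≈ 0.75; the study is underpowered (power < 0.80)

Power calculation (paired t-test, normal approximation):
z_β = d · √n - z_α
z_β = 0.16 · √148 - 1.282
z_β = 0.16 · 12.166 - 1.282
z_β = 0.665

Power = Φ(z_β) = Φ(0.665) ≈ 0.747

Effect size d = 0.16 is very small by Cohen's convention (0.2/0.5/0.8).

Threshold: power ≥ 0.80 is conventionally adequate.
Power ≈ 0.75 → the study is underpowered (power < 0.80).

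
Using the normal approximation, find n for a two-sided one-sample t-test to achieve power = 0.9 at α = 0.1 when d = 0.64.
n = 21

Sample size formula (one-sample t-test, normal approximation):
n = ((z_{α/2} + z_β) / d)²

z_{α/2} = 1.645 (for α = 0.1, two-sided)
z_β = 1.282 (for power = 0.9)
d = 0.64

n = ((1.645 + 1.282) / 0.64)²
n = (4.573)²
n ≈ 20.91
Round up to the next whole number: n = 21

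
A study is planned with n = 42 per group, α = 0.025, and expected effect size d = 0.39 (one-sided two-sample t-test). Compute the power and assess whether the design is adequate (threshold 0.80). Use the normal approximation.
Power ≈ 0.43; the study is underpowered (power < 0.80)

Power calculation (two-sample t-test, normal approximation):
z_β = d · √(n/2) - z_α
z_β = 0.39 · √(42/2) - 1.960
z_β = 0.39 · 4.583 - 1.960
z_β = -0.173

Power = Φ(z_β) = Φ(-0.173) ≈ 0.431

Effect size d = 0.39 is small by Cohen's convention (0.2/0.5/0.8).

Threshold: power ≥ 0.80 is conventionally adequate.
Power ≈ 0.43 → the study is underpowered (power < 0.80).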